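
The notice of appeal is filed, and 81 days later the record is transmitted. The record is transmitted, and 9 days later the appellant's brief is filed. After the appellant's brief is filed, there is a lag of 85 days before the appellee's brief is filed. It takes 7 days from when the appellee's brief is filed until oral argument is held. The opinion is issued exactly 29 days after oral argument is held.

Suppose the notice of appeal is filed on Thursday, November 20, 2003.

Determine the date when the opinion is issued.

Friday, June 18, 2004

The notice of appeal is filed: Nov 20, 2003.
The record is transmitted: Nov 20, 2003 + 81 days = Feb 9, 2004.
The appellant's brief is filed: Feb 9, 2004 + 9 days = Feb 18, 2004.
The appellee's brief is filed: Feb 18, 2004 + 85 days = May 13, 2004.
Oral argument is held: May 13, 2004 + 7 days = May 20, 2004.
The opinion is issued: May 20, 2004 + 29 days = Jun 18, 2004.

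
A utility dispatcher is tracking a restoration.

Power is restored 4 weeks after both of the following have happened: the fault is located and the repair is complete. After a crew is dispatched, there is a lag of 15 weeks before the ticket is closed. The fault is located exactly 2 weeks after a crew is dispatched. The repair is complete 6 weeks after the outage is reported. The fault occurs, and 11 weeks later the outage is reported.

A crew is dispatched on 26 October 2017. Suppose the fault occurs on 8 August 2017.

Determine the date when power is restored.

2 January 2018

A crew is dispatched: Oct 26, 2017.
The fault is located: Oct 26, 2017 + 2 weeks = Nov 9, 2017.
The fault occurs: Aug 8, 2017.
The outage is reported: Aug 8, 2017 + 11 weeks = Oct 24, 2017.
The repair is complete: Oct 24, 2017 + 6 weeks = Dec 5, 2017.
Both prerequisites met — the fault is located (Nov 9, 2017), the repair is complete (Dec 5, 2017); the later is Dec 5, 2017.
Power is restored: Dec 5, 2017 + 4 weeks = Jan 2, 2018.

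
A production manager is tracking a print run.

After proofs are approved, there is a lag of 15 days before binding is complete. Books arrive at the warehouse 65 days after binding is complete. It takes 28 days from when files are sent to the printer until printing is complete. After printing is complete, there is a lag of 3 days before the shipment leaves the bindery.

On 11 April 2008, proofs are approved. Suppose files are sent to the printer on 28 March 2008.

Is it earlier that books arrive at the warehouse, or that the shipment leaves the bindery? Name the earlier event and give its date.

Proofs are approved: Apr 11, 2008.
Binding is complete: Apr 11, 2008 + 15 days = Apr 26, 2008.
Books arrive at the warehouse: Apr 26, 2008 + 65 days = Jun 30, 2008.
Files are sent to the printer: Mar 28, 2008.
Printing is complete: Mar 28, 2008 + 28 days = Apr 25, 2008.
The shipment leaves the bindery: Apr 25, 2008 + 3 days = Apr 28, 2008.
Comparing: books arrive at the warehouse on Jun 30, 2008 vs the shipment leaves the bindery on Apr 28, 2008. Earlier: the shipment leaves the bindery.

The shipment leaves the bindery — 28 April 2008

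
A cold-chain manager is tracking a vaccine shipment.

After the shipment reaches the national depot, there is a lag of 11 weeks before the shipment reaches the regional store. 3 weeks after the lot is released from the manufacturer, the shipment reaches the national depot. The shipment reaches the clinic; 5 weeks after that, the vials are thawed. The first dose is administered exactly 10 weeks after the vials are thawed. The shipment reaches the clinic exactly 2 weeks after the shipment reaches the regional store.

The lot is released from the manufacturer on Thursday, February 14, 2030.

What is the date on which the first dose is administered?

Thursday, September 19, 2030

The lot is released from the manufacturer: Feb 14, 2030.
The shipment reaches the national depot: Feb 14, 2030 + 3 weeks = Mar 7, 2030.
The shipment reaches the regional store: Mar 7, 2030 + 11 weeks = May 23, 2030.
The shipment reaches the clinic: May 23, 2030 + 2 weeks = Jun 6, 2030.
The vials are thawed: Jun 6, 2030 + 5 weeks = Jul 11, 2030.
The first dose is administered: Jul 11, 2030 + 10 weeks = Sep 19, 2030.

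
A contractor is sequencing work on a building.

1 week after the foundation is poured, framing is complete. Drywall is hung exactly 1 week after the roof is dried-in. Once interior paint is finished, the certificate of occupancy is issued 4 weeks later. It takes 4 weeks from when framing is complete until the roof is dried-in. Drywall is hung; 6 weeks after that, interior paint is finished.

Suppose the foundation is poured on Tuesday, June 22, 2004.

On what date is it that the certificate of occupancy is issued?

The foundation is poured: Jun 22, 2004.
Framing is complete: Jun 22, 2004 + 1 week = Jun 29, 2004.
The roof is dried-in: Jun 29, 2004 + 4 weeks = Jul 27, 2004.
Drywall is hung: Jul 27, 2004 + 1 week = Aug 3, 2004.
Interior paint is finished: Aug 3, 2004 + 6 weeks = Sep 14, 2004.
The certificate of occupancy is issued: Sep 14, 2004 + 4 weeks = Oct 12, 2004.

Tuesday, October 12, 2004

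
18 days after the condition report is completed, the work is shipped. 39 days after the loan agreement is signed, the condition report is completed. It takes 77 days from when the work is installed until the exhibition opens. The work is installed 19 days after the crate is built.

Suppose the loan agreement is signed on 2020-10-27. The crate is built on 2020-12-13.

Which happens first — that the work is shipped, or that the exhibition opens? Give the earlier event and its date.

The loan agreement is signed: Oct 27, 2020.
The condition report is completed: Oct 27, 2020 + 39 days = Dec 5, 2020.
The work is shipped: Dec 5, 2020 + 18 days = Dec 23, 2020.
The crate is built: Dec 13, 2020.
The work is installed: Dec 13, 2020 + 19 days = Jan 1, 2021.
The exhibition opens: Jan 1, 2021 + 77 days = Mar 19, 2021.
Comparing: the work is shipped on Dec 23, 2020 vs the exhibition opens on Mar 19, 2021. Earlier: the work is shipped.

The work is shipped — 2020-12-23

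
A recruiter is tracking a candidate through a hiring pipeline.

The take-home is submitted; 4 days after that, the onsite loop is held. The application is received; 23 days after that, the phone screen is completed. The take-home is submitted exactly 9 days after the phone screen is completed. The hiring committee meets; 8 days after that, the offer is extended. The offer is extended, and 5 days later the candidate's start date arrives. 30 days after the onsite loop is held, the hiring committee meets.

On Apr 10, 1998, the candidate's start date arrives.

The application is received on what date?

The candidate's start date arrives: Apr 10, 1998.
The offer is extended: Apr 10, 1998 − 5 days = Apr 5, 1998.
The hiring committee meets: Apr 5, 1998 − 8 days = Mar 28, 1998.
The onsite loop is held: Mar 28, 1998 − 30 days = Feb 26, 1998.
The take-home is submitted: Feb 26, 1998 − 4 days = Feb 22, 1998.
The phone screen is completed: Feb 22, 1998 − 9 days = Feb 13, 1998.
The application is received: Feb 13, 1998 − 23 days = Jan 21, 1998.

Jan 21, 1998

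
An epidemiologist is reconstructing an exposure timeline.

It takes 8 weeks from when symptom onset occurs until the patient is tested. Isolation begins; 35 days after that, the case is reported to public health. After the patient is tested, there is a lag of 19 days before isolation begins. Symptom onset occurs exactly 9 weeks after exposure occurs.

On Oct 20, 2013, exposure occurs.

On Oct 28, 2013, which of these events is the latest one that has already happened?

Exposure occurs

Exposure occurs: Oct 20, 2013.
Symptom onset occurs: Oct 20, 2013 + 9 weeks = Dec 22, 2013.
The patient is tested: Dec 22, 2013 + 8 weeks = Feb 16, 2014.
Isolation begins: Feb 16, 2014 + 19 days = Mar 7, 2014.
The case is reported to public health: Mar 7, 2014 + 35 days = Apr 11, 2014.
Oct 28, 2013 falls between when exposure occurs (Oct 20, 2013) and when symptom onset occurs (Dec 22, 2013).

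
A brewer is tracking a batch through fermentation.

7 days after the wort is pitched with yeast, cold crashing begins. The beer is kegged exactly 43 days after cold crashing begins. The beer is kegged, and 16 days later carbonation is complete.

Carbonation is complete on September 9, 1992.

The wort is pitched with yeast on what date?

Carbonation is complete: Sep 9, 1992.
The beer is kegged: Sep 9, 1992 − 16 days = Aug 24, 1992.
Cold crashing begins: Aug 24, 1992 − 43 days = Jul 12, 1992.
The wort is pitched with yeast: Jul 12, 1992 − 7 days = Jul 5, 1992.

July 5, 1992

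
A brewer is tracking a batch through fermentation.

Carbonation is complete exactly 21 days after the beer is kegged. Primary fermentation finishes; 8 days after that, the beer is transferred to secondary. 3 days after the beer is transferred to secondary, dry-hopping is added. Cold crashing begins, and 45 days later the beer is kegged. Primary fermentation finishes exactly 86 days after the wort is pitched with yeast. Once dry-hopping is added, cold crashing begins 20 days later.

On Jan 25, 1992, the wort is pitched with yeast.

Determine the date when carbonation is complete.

Jul 26, 1992

The wort is pitched with yeast: Jan 25, 1992.
Primary fermentation finishes: Jan 25, 1992 + 86 days = Apr 20, 1992.
The beer is transferred to secondary: Apr 20, 1992 + 8 days = Apr 28, 1992.
Dry-hopping is added: Apr 28, 1992 + 3 days = May 1, 1992.
Cold crashing begins: May 1, 1992 + 20 days = May 21, 1992.
The beer is kegged: May 21, 1992 + 45 days = Jul 5, 1992.
Carbonation is complete: Jul 5, 1992 + 21 days = Jul 26, 1992.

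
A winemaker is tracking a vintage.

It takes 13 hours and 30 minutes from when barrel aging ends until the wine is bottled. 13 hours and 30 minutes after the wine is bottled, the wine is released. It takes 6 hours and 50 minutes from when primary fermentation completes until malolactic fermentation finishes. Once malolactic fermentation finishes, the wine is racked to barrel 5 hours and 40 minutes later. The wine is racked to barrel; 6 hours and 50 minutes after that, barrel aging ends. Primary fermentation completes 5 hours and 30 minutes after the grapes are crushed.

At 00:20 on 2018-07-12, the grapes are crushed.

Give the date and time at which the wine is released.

04:10 on 2018-07-14

The grapes are crushed: 00:20 Jul 12, 2018.
Primary fermentation completes: 00:20 Jul 12, 2018 + 5h30m = 05:50 Jul 12, 2018.
Malolactic fermentation finishes: 05:50 Jul 12, 2018 + 6h50m = 12:40 Jul 12, 2018.
The wine is racked to barrel: 12:40 Jul 12, 2018 + 5h40m = 18:20 Jul 12, 2018.
Barrel aging ends: 18:20 Jul 12, 2018 + 6h50m = 01:10 Jul 13, 2018.
The wine is bottled: 01:10 Jul 13, 2018 + 13h30m = 14:40 Jul 13, 2018.
The wine is released: 14:40 Jul 13, 2018 + 13h30m = 04:10 Jul 14, 2018.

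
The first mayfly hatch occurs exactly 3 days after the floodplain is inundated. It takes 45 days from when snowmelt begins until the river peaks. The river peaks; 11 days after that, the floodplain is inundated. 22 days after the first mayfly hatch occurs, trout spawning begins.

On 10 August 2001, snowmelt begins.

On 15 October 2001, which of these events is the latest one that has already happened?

Snowmelt begins: Aug 10, 2001.
The river peaks: Aug 10, 2001 + 45 days = Sep 24, 2001.
The floodplain is inundated: Sep 24, 2001 + 11 days = Oct 5, 2001.
The first mayfly hatch occurs: Oct 5, 2001 + 3 days = Oct 8, 2001.
Trout spawning begins: Oct 8, 2001 + 22 days = Oct 30, 2001.
Oct 15, 2001 falls between when the first mayfly hatch occurs (Oct 8, 2001) and when trout spawning begins (Oct 30, 2001).

The first mayfly hatch occurs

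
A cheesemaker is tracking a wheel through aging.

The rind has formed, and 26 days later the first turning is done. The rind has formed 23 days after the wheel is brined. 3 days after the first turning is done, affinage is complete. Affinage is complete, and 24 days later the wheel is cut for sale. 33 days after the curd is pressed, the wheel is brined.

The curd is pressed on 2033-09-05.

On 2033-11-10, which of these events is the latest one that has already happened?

The curd is pressed: Sep 5, 2033.
The wheel is brined: Sep 5, 2033 + 33 days = Oct 8, 2033.
The rind has formed: Oct 8, 2033 + 23 days = Oct 31, 2033.
The first turning is done: Oct 31, 2033 + 26 days = Nov 26, 2033.
Affinage is complete: Nov 26, 2033 + 3 days = Nov 29, 2033.
The wheel is cut for sale: Nov 29, 2033 + 24 days = Dec 23, 2033.
Nov 10, 2033 falls between when the rind has formed (Oct 31, 2033) and when the first turning is done (Nov 26, 2033).

The rind has formed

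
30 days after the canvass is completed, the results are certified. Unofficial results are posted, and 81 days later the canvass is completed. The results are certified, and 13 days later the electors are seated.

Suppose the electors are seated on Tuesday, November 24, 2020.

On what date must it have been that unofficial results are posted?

The electors are seated: Nov 24, 2020.
The results are certified: Nov 24, 2020 − 13 days = Nov 11, 2020.
The canvass is completed: Nov 11, 2020 − 30 days = Oct 12, 2020.
Unofficial results are posted: Oct 12, 2020 − 81 days = Jul 23, 2020.

Thursday, July 23, 2020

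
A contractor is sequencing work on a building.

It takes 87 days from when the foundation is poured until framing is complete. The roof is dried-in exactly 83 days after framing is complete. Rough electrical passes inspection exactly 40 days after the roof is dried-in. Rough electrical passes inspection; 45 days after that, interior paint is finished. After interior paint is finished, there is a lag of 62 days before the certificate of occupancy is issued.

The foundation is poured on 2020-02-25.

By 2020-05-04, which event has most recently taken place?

The foundation is poured: Feb 25, 2020.
Framing is complete: Feb 25, 2020 + 87 days = May 22, 2020.
The roof is dried-in: May 22, 2020 + 83 days = Aug 13, 2020.
Rough electrical passes inspection: Aug 13, 2020 + 40 days = Sep 22, 2020.
Interior paint is finished: Sep 22, 2020 + 45 days = Nov 6, 2020.
The certificate of occupancy is issued: Nov 6, 2020 + 62 days = Jan 7, 2021.
May 4, 2020 falls between when the foundation is poured (Feb 25, 2020) and when framing is complete (May 22, 2020).

The foundation is poured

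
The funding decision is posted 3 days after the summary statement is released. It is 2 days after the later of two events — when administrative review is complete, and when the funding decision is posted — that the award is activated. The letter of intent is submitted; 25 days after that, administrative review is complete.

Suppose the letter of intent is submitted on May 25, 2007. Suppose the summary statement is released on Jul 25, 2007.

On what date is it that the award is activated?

Jul 30, 2007

The letter of intent is submitted: May 25, 2007.
Administrative review is complete: May 25, 2007 + 25 days = Jun 19, 2007.
The summary statement is released: Jul 25, 2007.
The funding decision is posted: Jul 25, 2007 + 3 days = Jul 28, 2007.
Both prerequisites met — administrative review is complete (Jun 19, 2007), the funding decision is posted (Jul 28, 2007); the later is Jul 28, 2007.
The award is activated: Jul 28, 2007 + 2 days = Jul 30, 2007.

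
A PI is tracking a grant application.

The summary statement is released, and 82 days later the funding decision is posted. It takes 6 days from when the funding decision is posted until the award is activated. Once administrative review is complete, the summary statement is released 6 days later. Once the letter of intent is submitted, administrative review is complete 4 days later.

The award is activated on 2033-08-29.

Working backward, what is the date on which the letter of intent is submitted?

The award is activated: Aug 29, 2033.
The funding decision is posted: Aug 29, 2033 − 6 days = Aug 23, 2033.
The summary statement is released: Aug 23, 2033 − 82 days = Jun 2, 2033.
Administrative review is complete: Jun 2, 2033 − 6 days = May 27, 2033.
The letter of intent is submitted: May 27, 2033 − 4 days = May 23, 2033.

2033-05-23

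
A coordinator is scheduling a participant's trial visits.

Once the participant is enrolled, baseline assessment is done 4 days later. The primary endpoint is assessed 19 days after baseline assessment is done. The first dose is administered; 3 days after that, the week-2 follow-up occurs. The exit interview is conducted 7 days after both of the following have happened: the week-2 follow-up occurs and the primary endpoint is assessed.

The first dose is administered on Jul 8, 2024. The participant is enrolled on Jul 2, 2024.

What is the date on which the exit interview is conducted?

Aug 1, 2024

The first dose is administered: Jul 8, 2024.
The week-2 follow-up occurs: Jul 8, 2024 + 3 days = Jul 11, 2024.
The participant is enrolled: Jul 2, 2024.
Baseline assessment is done: Jul 2, 2024 + 4 days = Jul 6, 2024.
The primary endpoint is assessed: Jul 6, 2024 + 19 days = Jul 25, 2024.
Both prerequisites met — the week-2 follow-up occurs (Jul 11, 2024), the primary endpoint is assessed (Jul 25, 2024); the later is Jul 25, 2024.
The exit interview is conducted: Jul 25, 2024 + 7 days = Aug 1, 2024.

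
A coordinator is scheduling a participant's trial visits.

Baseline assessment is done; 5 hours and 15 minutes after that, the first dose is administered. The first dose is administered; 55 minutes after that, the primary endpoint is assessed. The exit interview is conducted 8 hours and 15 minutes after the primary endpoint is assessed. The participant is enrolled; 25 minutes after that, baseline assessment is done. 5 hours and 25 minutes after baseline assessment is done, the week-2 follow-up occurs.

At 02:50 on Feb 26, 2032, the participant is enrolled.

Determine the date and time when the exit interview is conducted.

17:40 on Feb 26, 2032

The participant is enrolled: 02:50 Feb 26, 2032.
Baseline assessment is done: 02:50 Feb 26, 2032 + 25m = 03:15 Feb 26, 2032.
The first dose is administered: 03:15 Feb 26, 2032 + 5h15m = 08:30 Feb 26, 2032.
The primary endpoint is assessed: 08:30 Feb 26, 2032 + 55m = 09:25 Feb 26, 2032.
The exit interview is conducted: 09:25 Feb 26, 2032 + 8h15m = 17:40 Feb 26, 2032.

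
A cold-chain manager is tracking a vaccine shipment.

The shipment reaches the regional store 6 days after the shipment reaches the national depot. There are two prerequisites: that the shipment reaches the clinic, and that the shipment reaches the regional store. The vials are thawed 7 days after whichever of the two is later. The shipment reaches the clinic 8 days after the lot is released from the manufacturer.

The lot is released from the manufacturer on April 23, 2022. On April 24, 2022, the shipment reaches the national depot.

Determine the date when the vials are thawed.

May 8, 2022

The lot is released from the manufacturer: Apr 23, 2022.
The shipment reaches the clinic: Apr 23, 2022 + 8 days = May 1, 2022.
The shipment reaches the national depot: Apr 24, 2022.
The shipment reaches the regional store: Apr 24, 2022 + 6 days = Apr 30, 2022.
Both prerequisites met — the shipment reaches the clinic (May 1, 2022), the shipment reaches the regional store (Apr 30, 2022); the later is May 1, 2022.
The vials are thawed: May 1, 2022 + 7 days = May 8, 2022.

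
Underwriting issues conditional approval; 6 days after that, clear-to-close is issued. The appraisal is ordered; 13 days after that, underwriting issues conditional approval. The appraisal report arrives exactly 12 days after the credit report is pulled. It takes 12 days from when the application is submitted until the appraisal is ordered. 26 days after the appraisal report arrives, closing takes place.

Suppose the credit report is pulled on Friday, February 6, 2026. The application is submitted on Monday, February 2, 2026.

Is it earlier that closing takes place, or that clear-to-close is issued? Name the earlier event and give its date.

The credit report is pulled: Feb 6, 2026.
The appraisal report arrives: Feb 6, 2026 + 12 days = Feb 18, 2026.
Closing takes place: Feb 18, 2026 + 26 days = Mar 16, 2026.
The application is submitted: Feb 2, 2026.
The appraisal is ordered: Feb 2, 2026 + 12 days = Feb 14, 2026.
Underwriting issues conditional approval: Feb 14, 2026 + 13 days = Feb 27, 2026.
Clear-to-close is issued: Feb 27, 2026 + 6 days = Mar 5, 2026.
Comparing: closing takes place on Mar 16, 2026 vs clear-to-close is issued on Mar 5, 2026. Earlier: clear-to-close is issued.

Clear-to-close is issued — Thursday, March 5, 2026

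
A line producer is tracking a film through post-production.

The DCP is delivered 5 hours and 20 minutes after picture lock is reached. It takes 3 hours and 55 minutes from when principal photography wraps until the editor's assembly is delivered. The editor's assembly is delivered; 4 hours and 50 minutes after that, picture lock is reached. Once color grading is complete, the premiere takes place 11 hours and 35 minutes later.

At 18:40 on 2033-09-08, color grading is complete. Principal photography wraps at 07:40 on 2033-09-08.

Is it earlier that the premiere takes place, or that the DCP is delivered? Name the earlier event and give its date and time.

The DCP is delivered — 21:45 on 2033-09-08

Color grading is complete: 18:40 Sep 8, 2033.
The premiere takes place: 18:40 Sep 8, 2033 + 11h35m = 06:15 Sep 9, 2033.
Principal photography wraps: 07:40 Sep 8, 2033.
The editor's assembly is delivered: 07:40 Sep 8, 2033 + 3h55m = 11:35 Sep 8, 2033.
Picture lock is reached: 11:35 Sep 8, 2033 + 4h50m = 16:25 Sep 8, 2033.
The DCP is delivered: 16:25 Sep 8, 2033 + 5h20m = 21:45 Sep 8, 2033.
Comparing: the premiere takes place at 06:15 Sep 9, 2033 vs the DCP is delivered at 21:45 Sep 8, 2033. Earlier: the DCP is delivered.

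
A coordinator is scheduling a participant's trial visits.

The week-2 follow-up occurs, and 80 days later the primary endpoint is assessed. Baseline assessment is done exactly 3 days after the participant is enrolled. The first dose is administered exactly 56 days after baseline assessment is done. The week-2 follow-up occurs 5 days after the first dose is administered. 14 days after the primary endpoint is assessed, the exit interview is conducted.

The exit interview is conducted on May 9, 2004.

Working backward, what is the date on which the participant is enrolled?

The exit interview is conducted: May 9, 2004.
The primary endpoint is assessed: May 9, 2004 − 14 days = Apr 25, 2004.
The week-2 follow-up occurs: Apr 25, 2004 − 80 days = Feb 5, 2004.
The first dose is administered: Feb 5, 2004 − 5 days = Jan 31, 2004.
Baseline assessment is done: Jan 31, 2004 − 56 days = Dec 6, 2003.
The participant is enrolled: Dec 6, 2003 − 3 days = Dec 3, 2003.

Dec 3, 2003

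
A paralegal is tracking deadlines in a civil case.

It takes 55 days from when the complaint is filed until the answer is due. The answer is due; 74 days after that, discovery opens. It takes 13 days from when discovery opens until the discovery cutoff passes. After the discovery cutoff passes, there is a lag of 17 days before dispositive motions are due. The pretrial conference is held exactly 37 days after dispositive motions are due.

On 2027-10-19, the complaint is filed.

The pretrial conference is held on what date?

The complaint is filed: Oct 19, 2027.
The answer is due: Oct 19, 2027 + 55 days = Dec 13, 2027.
Discovery opens: Dec 13, 2027 + 74 days = Feb 25, 2028.
The discovery cutoff passes: Feb 25, 2028 + 13 days = Mar 9, 2028.
Dispositive motions are due: Mar 9, 2028 + 17 days = Mar 26, 2028.
The pretrial conference is held: Mar 26, 2028 + 37 days = May 2, 2028.

2028-05-02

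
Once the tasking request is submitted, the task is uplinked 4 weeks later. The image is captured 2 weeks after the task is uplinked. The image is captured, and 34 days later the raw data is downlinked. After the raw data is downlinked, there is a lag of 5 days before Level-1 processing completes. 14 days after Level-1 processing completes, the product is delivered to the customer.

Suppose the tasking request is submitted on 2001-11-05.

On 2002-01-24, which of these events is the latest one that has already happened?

The tasking request is submitted: Nov 5, 2001.
The task is uplinked: Nov 5, 2001 + 4 weeks = Dec 3, 2001.
The image is captured: Dec 3, 2001 + 2 weeks = Dec 17, 2001.
The raw data is downlinked: Dec 17, 2001 + 34 days = Jan 20, 2002.
Level-1 processing completes: Jan 20, 2002 + 5 days = Jan 25, 2002.
The product is delivered to the customer: Jan 25, 2002 + 14 days = Feb 8, 2002.
Jan 24, 2002 falls between when the raw data is downlinked (Jan 20, 2002) and when Level-1 processing completes (Jan 25, 2002).

The raw data is downlinked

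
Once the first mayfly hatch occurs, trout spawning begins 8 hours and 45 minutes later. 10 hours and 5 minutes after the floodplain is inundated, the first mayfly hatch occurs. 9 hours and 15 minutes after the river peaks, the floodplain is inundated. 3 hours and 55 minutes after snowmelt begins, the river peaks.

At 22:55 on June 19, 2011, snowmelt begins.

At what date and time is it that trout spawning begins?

Snowmelt begins: 22:55 Jun 19, 2011.
The river peaks: 22:55 Jun 19, 2011 + 3h55m = 02:50 Jun 20, 2011.
The floodplain is inundated: 02:50 Jun 20, 2011 + 9h15m = 12:05 Jun 20, 2011.
The first mayfly hatch occurs: 12:05 Jun 20, 2011 + 10h05m = 22:10 Jun 20, 2011.
Trout spawning begins: 22:10 Jun 20, 2011 + 8h45m = 06:55 Jun 21, 2011.

06:55 on June 21, 2011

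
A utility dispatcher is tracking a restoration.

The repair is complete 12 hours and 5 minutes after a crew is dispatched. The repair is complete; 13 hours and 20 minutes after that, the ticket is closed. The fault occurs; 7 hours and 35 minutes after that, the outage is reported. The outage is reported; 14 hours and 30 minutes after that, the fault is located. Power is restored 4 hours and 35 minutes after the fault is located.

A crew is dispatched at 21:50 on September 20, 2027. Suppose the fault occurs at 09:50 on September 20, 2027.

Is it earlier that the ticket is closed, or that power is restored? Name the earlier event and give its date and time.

Power is restored — 12:30 on September 21, 2027

A crew is dispatched: 21:50 Sep 20, 2027.
The repair is complete: 21:50 Sep 20, 2027 + 12h05m = 09:55 Sep 21, 2027.
The ticket is closed: 09:55 Sep 21, 2027 + 13h20m = 23:15 Sep 21, 2027.
The fault occurs: 09:50 Sep 20, 2027.
The outage is reported: 09:50 Sep 20, 2027 + 7h35m = 17:25 Sep 20, 2027.
The fault is located: 17:25 Sep 20, 2027 + 14h30m = 07:55 Sep 21, 2027.
Power is restored: 07:55 Sep 21, 2027 + 4h35m = 12:30 Sep 21, 2027.
Comparing: the ticket is closed at 23:15 Sep 21, 2027 vs power is restored at 12:30 Sep 21, 2027. Earlier: power is restored.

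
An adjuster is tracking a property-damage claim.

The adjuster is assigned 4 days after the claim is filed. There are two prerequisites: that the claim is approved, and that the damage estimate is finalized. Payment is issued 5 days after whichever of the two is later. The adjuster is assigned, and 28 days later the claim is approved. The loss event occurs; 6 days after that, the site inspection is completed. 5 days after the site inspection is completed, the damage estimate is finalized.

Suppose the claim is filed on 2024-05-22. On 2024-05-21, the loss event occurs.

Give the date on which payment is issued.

The claim is filed: May 22, 2024.
The adjuster is assigned: May 22, 2024 + 4 days = May 26, 2024.
The claim is approved: May 26, 2024 + 28 days = Jun 23, 2024.
The loss event occurs: May 21, 2024.
The site inspection is completed: May 21, 2024 + 6 days = May 27, 2024.
The damage estimate is finalized: May 27, 2024 + 5 days = Jun 1, 2024.
Both prerequisites met — the claim is approved (Jun 23, 2024), the damage estimate is finalized (Jun 1, 2024); the later is Jun 23, 2024.
Payment is issued: Jun 23, 2024 + 5 days = Jun 28, 2024.

2024-06-28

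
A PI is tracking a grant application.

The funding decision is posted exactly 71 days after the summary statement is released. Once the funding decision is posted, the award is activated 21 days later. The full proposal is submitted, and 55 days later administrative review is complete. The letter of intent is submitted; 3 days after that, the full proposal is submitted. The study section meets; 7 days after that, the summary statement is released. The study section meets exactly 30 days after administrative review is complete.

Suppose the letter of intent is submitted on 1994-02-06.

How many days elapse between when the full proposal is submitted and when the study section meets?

Causal path: the full proposal is submitted → administrative review is complete → the study section meets.
Total delay along the path: 55 + 30 = 85 days.

85 days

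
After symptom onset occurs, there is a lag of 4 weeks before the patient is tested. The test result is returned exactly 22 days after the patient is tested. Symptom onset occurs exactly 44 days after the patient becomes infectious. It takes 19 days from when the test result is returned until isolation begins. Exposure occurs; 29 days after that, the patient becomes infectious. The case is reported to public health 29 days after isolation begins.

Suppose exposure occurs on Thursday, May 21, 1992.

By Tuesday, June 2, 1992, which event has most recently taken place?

Exposure occurs: May 21, 1992.
The patient becomes infectious: May 21, 1992 + 29 days = Jun 19, 1992.
Symptom onset occurs: Jun 19, 1992 + 44 days = Aug 2, 1992.
The patient is tested: Aug 2, 1992 + 4 weeks = Aug 30, 1992.
The test result is returned: Aug 30, 1992 + 22 days = Sep 21, 1992.
Isolation begins: Sep 21, 1992 + 19 days = Oct 10, 1992.
The case is reported to public health: Oct 10, 1992 + 29 days = Nov 8, 1992.
Jun 2, 1992 falls between when exposure occurs (May 21, 1992) and when the patient becomes infectious (Jun 19, 1992).

Exposure occurs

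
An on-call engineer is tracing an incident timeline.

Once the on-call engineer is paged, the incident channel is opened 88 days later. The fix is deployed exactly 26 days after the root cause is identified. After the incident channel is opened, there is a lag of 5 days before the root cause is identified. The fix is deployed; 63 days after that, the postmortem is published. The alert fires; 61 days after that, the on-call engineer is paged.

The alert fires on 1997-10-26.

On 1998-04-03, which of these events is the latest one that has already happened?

The alert fires: Oct 26, 1997.
The on-call engineer is paged: Oct 26, 1997 + 61 days = Dec 26, 1997.
The incident channel is opened: Dec 26, 1997 + 88 days = Mar 24, 1998.
The root cause is identified: Mar 24, 1998 + 5 days = Mar 29, 1998.
The fix is deployed: Mar 29, 1998 + 26 days = Apr 24, 1998.
The postmortem is published: Apr 24, 1998 + 63 days = Jun 26, 1998.
Apr 3, 1998 falls between when the root cause is identified (Mar 29, 1998) and when the fix is deployed (Apr 24, 1998).

The root cause is identified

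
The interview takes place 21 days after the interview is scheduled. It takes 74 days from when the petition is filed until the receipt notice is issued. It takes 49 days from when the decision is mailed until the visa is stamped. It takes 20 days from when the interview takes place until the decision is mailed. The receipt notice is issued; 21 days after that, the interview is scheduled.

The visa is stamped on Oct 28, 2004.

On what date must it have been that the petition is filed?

Apr 26, 2004

The visa is stamped: Oct 28, 2004.
The decision is mailed: Oct 28, 2004 − 49 days = Sep 9, 2004.
The interview takes place: Sep 9, 2004 − 20 days = Aug 20, 2004.
The interview is scheduled: Aug 20, 2004 − 21 days = Jul 30, 2004.
The receipt notice is issued: Jul 30, 2004 − 21 days = Jul 9, 2004.
The petition is filed: Jul 9, 2004 − 74 days = Apr 26, 2004.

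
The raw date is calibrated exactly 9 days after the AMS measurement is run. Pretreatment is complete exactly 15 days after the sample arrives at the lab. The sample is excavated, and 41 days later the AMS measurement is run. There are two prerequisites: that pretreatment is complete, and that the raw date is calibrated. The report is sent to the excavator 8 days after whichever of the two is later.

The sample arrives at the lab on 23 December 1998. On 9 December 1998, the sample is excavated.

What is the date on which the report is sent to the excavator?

5 February 1999

The sample arrives at the lab: Dec 23, 1998.
Pretreatment is complete: Dec 23, 1998 + 15 days = Jan 7, 1999.
The sample is excavated: Dec 9, 1998.
The AMS measurement is run: Dec 9, 1998 + 41 days = Jan 19, 1999.
The raw date is calibrated: Jan 19, 1999 + 9 days = Jan 28, 1999.
Both prerequisites met — pretreatment is complete (Jan 7, 1999), the raw date is calibrated (Jan 28, 1999); the later is Jan 28, 1999.
The report is sent to the excavator: Jan 28, 1999 + 8 days = Feb 5, 1999.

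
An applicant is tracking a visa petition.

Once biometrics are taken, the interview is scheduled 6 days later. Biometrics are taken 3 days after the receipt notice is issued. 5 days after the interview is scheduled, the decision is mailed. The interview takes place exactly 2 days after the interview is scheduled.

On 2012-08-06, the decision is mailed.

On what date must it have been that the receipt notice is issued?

The decision is mailed: Aug 6, 2012.
The interview is scheduled: Aug 6, 2012 − 5 days = Aug 1, 2012.
Biometrics are taken: Aug 1, 2012 − 6 days = Jul 26, 2012.
The receipt notice is issued: Jul 26, 2012 − 3 days = Jul 23, 2012.

2012-07-23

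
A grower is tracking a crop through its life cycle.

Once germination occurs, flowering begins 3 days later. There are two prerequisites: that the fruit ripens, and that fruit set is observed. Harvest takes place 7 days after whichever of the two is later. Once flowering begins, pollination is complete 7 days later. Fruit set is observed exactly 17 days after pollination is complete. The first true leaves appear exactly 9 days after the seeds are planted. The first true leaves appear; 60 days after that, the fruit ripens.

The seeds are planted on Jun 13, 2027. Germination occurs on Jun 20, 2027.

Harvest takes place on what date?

The seeds are planted: Jun 13, 2027.
The first true leaves appear: Jun 13, 2027 + 9 days = Jun 22, 2027.
The fruit ripens: Jun 22, 2027 + 60 days = Aug 21, 2027.
Germination occurs: Jun 20, 2027.
Flowering begins: Jun 20, 2027 + 3 days = Jun 23, 2027.
Pollination is complete: Jun 23, 2027 + 7 days = Jun 30, 2027.
Fruit set is observed: Jun 30, 2027 + 17 days = Jul 17, 2027.
Both prerequisites met — the fruit ripens (Aug 21, 2027), fruit set is observed (Jul 17, 2027); the later is Aug 21, 2027.
Harvest takes place: Aug 21, 2027 + 7 days = Aug 28, 2027.

Aug 28, 2027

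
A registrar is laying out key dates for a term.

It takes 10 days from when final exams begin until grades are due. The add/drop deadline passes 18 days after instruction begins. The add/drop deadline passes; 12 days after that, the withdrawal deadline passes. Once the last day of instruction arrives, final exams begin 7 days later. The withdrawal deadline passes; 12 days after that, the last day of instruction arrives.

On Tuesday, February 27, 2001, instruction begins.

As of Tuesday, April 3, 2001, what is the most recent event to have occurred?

The withdrawal deadline passes

Instruction begins: Feb 27, 2001.
The add/drop deadline passes: Feb 27, 2001 + 18 days = Mar 17, 2001.
The withdrawal deadline passes: Mar 17, 2001 + 12 days = Mar 29, 2001.
The last day of instruction arrives: Mar 29, 2001 + 12 days = Apr 10, 2001.
Final exams begin: Apr 10, 2001 + 7 days = Apr 17, 2001.
Grades are due: Apr 17, 2001 + 10 days = Apr 27, 2001.
Apr 3, 2001 falls between when the withdrawal deadline passes (Mar 29, 2001) and when the last day of instruction arrives (Apr 10, 2001).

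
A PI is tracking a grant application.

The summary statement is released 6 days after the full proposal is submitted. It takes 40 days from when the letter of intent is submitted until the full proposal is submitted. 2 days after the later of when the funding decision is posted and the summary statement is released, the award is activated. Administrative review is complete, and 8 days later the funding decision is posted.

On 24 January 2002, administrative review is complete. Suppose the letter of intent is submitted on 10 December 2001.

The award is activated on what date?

Administrative review is complete: Jan 24, 2002.
The funding decision is posted: Jan 24, 2002 + 8 days = Feb 1, 2002.
The letter of intent is submitted: Dec 10, 2001.
The full proposal is submitted: Dec 10, 2001 + 40 days = Jan 19, 2002.
The summary statement is released: Jan 19, 2002 + 6 days = Jan 25, 2002.
Both prerequisites met — the funding decision is posted (Feb 1, 2002), the summary statement is released (Jan 25, 2002); the later is Feb 1, 2002.
The award is activated: Feb 1, 2002 + 2 days = Feb 3, 2002.

3 February 2002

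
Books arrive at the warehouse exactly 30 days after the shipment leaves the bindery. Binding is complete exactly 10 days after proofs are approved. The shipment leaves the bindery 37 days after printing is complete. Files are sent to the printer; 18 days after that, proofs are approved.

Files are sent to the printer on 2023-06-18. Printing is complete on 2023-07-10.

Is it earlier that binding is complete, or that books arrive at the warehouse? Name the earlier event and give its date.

Files are sent to the printer: Jun 18, 2023.
Proofs are approved: Jun 18, 2023 + 18 days = Jul 6, 2023.
Binding is complete: Jul 6, 2023 + 10 days = Jul 16, 2023.
Printing is complete: Jul 10, 2023.
The shipment leaves the bindery: Jul 10, 2023 + 37 days = Aug 16, 2023.
Books arrive at the warehouse: Aug 16, 2023 + 30 days = Sep 15, 2023.
Comparing: binding is complete on Jul 16, 2023 vs books arrive at the warehouse on Sep 15, 2023. Earlier: binding is complete.

Binding is complete — 2023-07-16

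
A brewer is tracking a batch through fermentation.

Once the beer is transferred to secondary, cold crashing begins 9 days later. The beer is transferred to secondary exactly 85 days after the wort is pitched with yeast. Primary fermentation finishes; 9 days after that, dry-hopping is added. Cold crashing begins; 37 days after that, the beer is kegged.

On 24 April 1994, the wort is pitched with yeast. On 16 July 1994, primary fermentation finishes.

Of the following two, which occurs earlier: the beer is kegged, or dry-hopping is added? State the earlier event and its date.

Dry-hopping is added — 25 July 1994

The wort is pitched with yeast: Apr 24, 1994.
The beer is transferred to secondary: Apr 24, 1994 + 85 days = Jul 18, 1994.
Cold crashing begins: Jul 18, 1994 + 9 days = Jul 27, 1994.
The beer is kegged: Jul 27, 1994 + 37 days = Sep 2, 1994.
Primary fermentation finishes: Jul 16, 1994.
Dry-hopping is added: Jul 16, 1994 + 9 days = Jul 25, 1994.
Comparing: the beer is kegged on Sep 2, 1994 vs dry-hopping is added on Jul 25, 1994. Earlier: dry-hopping is added.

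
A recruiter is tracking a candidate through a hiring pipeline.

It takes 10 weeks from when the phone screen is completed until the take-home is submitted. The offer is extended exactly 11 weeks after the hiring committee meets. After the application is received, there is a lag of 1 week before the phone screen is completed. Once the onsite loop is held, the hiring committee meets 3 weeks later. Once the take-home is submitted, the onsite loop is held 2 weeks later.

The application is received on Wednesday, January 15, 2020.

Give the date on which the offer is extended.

Wednesday, July 22, 2020

The application is received: Jan 15, 2020.
The phone screen is completed: Jan 15, 2020 + 1 week = Jan 22, 2020.
The take-home is submitted: Jan 22, 2020 + 10 weeks = Apr 1, 2020.
The onsite loop is held: Apr 1, 2020 + 2 weeks = Apr 15, 2020.
The hiring committee meets: Apr 15, 2020 + 3 weeks = May 6, 2020.
The offer is extended: May 6, 2020 + 11 weeks = Jul 22, 2020.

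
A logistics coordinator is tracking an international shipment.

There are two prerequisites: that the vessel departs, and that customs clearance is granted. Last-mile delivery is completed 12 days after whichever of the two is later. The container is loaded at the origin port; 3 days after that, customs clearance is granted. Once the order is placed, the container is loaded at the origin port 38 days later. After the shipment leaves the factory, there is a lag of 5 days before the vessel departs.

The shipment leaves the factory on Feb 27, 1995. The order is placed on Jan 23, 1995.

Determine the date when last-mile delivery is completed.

The shipment leaves the factory: Feb 27, 1995.
The vessel departs: Feb 27, 1995 + 5 days = Mar 4, 1995.
The order is placed: Jan 23, 1995.
The container is loaded at the origin port: Jan 23, 1995 + 38 days = Mar 2, 1995.
Customs clearance is granted: Mar 2, 1995 + 3 days = Mar 5, 1995.
Both prerequisites met — the vessel departs (Mar 4, 1995), customs clearance is granted (Mar 5, 1995); the later is Mar 5, 1995.
Last-mile delivery is completed: Mar 5, 1995 + 12 days = Mar 17, 1995.

Mar 17, 1995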